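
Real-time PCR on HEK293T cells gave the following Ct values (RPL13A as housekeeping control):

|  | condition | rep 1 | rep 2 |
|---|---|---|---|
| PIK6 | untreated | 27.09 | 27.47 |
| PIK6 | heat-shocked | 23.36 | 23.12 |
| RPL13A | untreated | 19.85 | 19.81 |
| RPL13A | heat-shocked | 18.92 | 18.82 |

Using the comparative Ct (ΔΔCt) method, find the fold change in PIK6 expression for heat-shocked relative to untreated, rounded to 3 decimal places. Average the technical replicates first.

Mean Ct: PIK6 untreated 27.280; PIK6 heat-shocked 23.240; RPL13A untreated 19.830; RPL13A heat-shocked 18.870
ΔCt(untreated) = 27.280 − 19.830 = 7.450
ΔCt(heat-shocked) = 23.240 − 18.870 = 4.370
ΔΔCt = 4.370 − 7.450 = -3.080
Fold change = 2^(−(-3.080)) = 2^3.080 = 8.4561

8.456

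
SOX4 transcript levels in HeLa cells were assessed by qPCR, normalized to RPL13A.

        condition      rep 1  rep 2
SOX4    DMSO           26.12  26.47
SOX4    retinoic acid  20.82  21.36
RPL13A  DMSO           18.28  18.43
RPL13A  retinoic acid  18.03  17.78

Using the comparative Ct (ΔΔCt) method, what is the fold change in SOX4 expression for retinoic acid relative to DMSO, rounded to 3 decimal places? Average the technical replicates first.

Mean Ct: SOX4 DMSO 26.295; SOX4 retinoic acid 21.090; RPL13A DMSO 18.355; RPL13A retinoic acid 17.905
ΔCt(DMSO) = 26.295 − 18.355 = 7.940
ΔCt(retinoic acid) = 21.090 − 17.905 = 3.185
ΔΔCt = 3.185 − 7.940 = -4.755
Fold change = 2^(−(-4.755)) = 2^4.755 = 27.0021

27.002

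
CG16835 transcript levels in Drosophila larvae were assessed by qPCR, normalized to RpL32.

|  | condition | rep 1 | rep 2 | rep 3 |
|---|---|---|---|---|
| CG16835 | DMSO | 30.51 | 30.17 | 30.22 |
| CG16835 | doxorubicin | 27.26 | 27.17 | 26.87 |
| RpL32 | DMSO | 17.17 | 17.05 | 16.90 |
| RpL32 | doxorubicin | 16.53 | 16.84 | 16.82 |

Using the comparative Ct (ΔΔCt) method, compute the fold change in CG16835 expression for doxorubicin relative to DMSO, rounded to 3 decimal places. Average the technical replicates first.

Mean Ct: CG16835 DMSO 30.300; CG16835 doxorubicin 27.100; RpL32 DMSO 17.040; RpL32 doxorubicin 16.730
ΔCt(DMSO) = 30.300 − 17.040 = 13.260
ΔCt(doxorubicin) = 27.100 − 16.730 = 10.370
ΔΔCt = 10.370 − 13.260 = -2.890
Fold change = 2^(−(-2.890)) = 2^2.890 = 7.4127

7.413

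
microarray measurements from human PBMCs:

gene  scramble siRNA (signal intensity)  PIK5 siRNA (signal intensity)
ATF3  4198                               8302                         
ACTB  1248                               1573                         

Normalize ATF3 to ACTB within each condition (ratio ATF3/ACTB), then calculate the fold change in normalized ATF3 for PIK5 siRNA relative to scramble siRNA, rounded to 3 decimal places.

ATF3/ACTB (scramble siRNA) = 4198 / 1248 = 3.3638
ATF3/ACTB (PIK5 siRNA) = 8302 / 1573 = 5.2778
Fold change = 5.2778 / 3.3638 = 1.5690

1.569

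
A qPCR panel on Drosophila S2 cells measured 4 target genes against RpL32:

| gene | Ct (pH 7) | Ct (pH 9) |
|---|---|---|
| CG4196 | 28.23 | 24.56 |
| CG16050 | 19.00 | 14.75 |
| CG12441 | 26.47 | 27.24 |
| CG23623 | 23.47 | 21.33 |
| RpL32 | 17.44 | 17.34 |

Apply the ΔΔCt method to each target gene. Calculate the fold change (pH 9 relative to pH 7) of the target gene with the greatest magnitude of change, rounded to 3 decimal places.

17.753

CG4196: ΔΔCt = (24.56−17.34) − (28.23−17.44) = 7.22 − 10.79 = -3.57; fold change = 2^3.57 = 11.876
CG16050: ΔΔCt = (14.75−17.34) − (19.00−17.44) = -2.59 − 1.56 = -4.15; fold change = 2^4.15 = 17.753
CG12441: ΔΔCt = (27.24−17.34) − (26.47−17.44) = 9.90 − 9.03 = 0.87; fold change = 2^-0.87 = 0.547
CG23623: ΔΔCt = (21.33−17.34) − (23.47−17.44) = 3.99 − 6.03 = -2.04; fold change = 2^2.04 = 4.112
CG16050 has the largest |ΔΔCt| = 4.15.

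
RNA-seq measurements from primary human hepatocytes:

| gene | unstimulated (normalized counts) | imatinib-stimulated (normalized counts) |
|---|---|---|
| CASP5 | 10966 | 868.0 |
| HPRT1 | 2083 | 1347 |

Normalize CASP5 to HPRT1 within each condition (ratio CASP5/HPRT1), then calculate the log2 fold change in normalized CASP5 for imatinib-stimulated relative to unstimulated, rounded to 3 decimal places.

-3.030

CASP5/HPRT1 (unstimulated) = 10966 / 2083 = 5.2645
CASP5/HPRT1 (imatinib-stimulated) = 868.0 / 1347 = 0.64439
Fold change = 0.64439 / 5.2645 = 0.1224
log2(0.1224) = -3.0303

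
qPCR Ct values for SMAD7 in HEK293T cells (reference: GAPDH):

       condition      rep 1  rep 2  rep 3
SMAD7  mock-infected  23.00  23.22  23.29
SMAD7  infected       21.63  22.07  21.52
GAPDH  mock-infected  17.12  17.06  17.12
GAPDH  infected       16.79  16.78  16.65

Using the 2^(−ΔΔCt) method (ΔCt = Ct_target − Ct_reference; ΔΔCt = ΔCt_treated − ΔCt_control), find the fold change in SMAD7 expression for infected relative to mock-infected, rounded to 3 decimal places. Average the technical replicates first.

2.099

Mean Ct: SMAD7 mock-infected 23.170; SMAD7 infected 21.740; GAPDH mock-infected 17.100; GAPDH infected 16.740
ΔCt(mock-infected) = 23.170 − 17.100 = 6.070
ΔCt(infected) = 21.740 − 16.740 = 5.000
ΔΔCt = 5.000 − 6.070 = -1.070
Fold change = 2^(−(-1.070)) = 2^1.070 = 2.0994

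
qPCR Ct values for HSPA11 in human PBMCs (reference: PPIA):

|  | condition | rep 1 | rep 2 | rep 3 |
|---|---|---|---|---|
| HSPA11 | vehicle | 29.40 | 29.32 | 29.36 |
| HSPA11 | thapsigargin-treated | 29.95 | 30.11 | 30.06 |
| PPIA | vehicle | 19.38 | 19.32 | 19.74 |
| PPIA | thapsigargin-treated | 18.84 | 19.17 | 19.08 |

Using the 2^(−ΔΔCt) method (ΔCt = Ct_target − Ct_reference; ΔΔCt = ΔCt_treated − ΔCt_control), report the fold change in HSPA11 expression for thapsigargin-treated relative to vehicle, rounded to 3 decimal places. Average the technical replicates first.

Mean Ct: HSPA11 vehicle 29.360; HSPA11 thapsigargin-treated 30.040; PPIA vehicle 19.480; PPIA thapsigargin-treated 19.030
ΔCt(vehicle) = 29.360 − 19.480 = 9.880
ΔCt(thapsigargin-treated) = 30.040 − 19.030 = 11.010
ΔΔCt = 11.010 − 9.880 = 1.130
Fold change = 2^(−1.130) = 0.4569

0.457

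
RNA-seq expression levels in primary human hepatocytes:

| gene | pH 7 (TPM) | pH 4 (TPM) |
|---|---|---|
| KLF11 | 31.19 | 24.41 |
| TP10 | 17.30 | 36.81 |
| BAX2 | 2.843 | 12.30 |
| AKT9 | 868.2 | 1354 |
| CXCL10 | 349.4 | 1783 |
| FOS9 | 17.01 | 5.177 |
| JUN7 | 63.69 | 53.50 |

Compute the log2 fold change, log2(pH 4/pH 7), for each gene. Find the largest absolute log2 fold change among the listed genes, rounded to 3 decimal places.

log2(24.41/31.19) = -0.354  (KLF11)
log2(36.81/17.30) = 1.089  (TP10)
log2(12.30/2.843) = 2.113  (BAX2)
log2(1354/868.2) = 0.641  (AKT9)
log2(1783/349.4) = 2.351  (CXCL10)
log2(5.177/17.01) = -1.716  (FOS9)
log2(53.50/63.69) = -0.252  (JUN7)
The largest magnitude belongs to CXCL10.

2.351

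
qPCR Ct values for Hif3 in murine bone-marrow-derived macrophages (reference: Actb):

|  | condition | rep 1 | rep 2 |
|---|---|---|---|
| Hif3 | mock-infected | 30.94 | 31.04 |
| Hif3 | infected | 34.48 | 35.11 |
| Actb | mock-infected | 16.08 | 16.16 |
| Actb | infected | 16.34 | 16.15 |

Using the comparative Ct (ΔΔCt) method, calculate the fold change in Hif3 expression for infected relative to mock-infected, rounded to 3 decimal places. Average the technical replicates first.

Mean Ct: Hif3 mock-infected 30.990; Hif3 infected 34.795; Actb mock-infected 16.120; Actb infected 16.245
ΔCt(mock-infected) = 30.990 − 16.120 = 14.870
ΔCt(infected) = 34.795 − 16.245 = 18.550
ΔΔCt = 18.550 − 14.870 = 3.680
Fold change = 2^(−3.680) = 0.0780

0.078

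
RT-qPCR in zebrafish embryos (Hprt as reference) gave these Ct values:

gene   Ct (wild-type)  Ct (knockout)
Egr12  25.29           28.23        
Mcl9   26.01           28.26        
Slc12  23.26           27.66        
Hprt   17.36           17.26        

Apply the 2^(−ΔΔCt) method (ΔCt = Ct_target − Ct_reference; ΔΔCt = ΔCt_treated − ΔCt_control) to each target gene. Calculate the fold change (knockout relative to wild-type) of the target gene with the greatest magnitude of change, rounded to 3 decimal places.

Egr12: ΔΔCt = (28.23−17.26) − (25.29−17.36) = 10.97 − 7.93 = 3.04; fold change = 2^-3.04 = 0.122
Mcl9: ΔΔCt = (28.26−17.26) − (26.01−17.36) = 11.00 − 8.65 = 2.35; fold change = 2^-2.35 = 0.196
Slc12: ΔΔCt = (27.66−17.26) − (23.26−17.36) = 10.40 − 5.90 = 4.50; fold change = 2^-4.50 = 0.044
Slc12 has the largest |ΔΔCt| = 4.50.

0.044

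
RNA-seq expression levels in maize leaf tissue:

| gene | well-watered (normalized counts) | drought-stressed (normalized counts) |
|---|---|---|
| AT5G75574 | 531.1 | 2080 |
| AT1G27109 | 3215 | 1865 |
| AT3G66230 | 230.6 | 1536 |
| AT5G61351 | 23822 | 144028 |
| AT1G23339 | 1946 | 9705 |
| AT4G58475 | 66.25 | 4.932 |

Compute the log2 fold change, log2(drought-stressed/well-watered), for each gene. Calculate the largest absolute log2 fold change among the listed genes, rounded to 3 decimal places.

log2(2080/531.1) = 1.970  (AT5G75574)
log2(1865/3215) = -0.786  (AT1G27109)
log2(1536/230.6) = 2.736  (AT3G66230)
log2(144028/23822) = 2.596  (AT5G61351)
log2(9705/1946) = 2.318  (AT1G23339)
log2(4.932/66.25) = -3.748  (AT4G58475)
The largest magnitude belongs to AT4G58475.

3.748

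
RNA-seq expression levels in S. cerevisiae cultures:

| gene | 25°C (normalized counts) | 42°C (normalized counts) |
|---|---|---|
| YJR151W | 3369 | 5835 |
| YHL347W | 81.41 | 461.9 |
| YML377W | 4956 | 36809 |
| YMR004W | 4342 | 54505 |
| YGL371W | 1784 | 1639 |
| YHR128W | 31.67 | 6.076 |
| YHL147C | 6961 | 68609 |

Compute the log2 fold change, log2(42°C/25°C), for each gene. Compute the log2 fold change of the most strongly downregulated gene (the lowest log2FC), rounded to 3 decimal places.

-2.382

log2(5835/3369) = 0.792  (YJR151W)
log2(461.9/81.41) = 2.504  (YHL347W)
log2(36809/4956) = 2.893  (YML377W)
log2(54505/4342) = 3.650  (YMR004W)
log2(1639/1784) = -0.122  (YGL371W)
log2(6.076/31.67) = -2.382  (YHR128W)
log2(68609/6961) = 3.301  (YHL147C)
YHR128W is most strongly downregulated.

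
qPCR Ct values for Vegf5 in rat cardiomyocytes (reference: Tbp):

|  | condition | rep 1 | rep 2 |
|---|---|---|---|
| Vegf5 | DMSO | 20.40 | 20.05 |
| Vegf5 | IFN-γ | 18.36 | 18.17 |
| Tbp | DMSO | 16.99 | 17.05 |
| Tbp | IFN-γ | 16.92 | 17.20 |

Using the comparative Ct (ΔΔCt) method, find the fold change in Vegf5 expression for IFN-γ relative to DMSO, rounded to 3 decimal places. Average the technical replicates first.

4.000

Mean Ct: Vegf5 DMSO 20.225; Vegf5 IFN-γ 18.265; Tbp DMSO 17.020; Tbp IFN-γ 17.060
ΔCt(DMSO) = 20.225 − 17.020 = 3.205
ΔCt(IFN-γ) = 18.265 − 17.060 = 1.205
ΔΔCt = 1.205 − 3.205 = -2.000
Fold change = 2^(−(-2.000)) = 2^2.000 = 4.0000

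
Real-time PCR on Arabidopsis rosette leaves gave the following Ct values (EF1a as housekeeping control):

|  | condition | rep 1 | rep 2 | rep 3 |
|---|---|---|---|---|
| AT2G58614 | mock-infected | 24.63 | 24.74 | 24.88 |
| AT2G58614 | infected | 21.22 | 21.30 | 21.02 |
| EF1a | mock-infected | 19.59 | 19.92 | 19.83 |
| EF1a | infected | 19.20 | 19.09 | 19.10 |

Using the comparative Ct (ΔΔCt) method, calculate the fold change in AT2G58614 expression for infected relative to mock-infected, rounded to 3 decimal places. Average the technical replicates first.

Mean Ct: AT2G58614 mock-infected 24.750; AT2G58614 infected 21.180; EF1a mock-infected 19.780; EF1a infected 19.130
ΔCt(mock-infected) = 24.750 − 19.780 = 4.970
ΔCt(infected) = 21.180 − 19.130 = 2.050
ΔΔCt = 2.050 − 4.970 = -2.920
Fold change = 2^(−(-2.920)) = 2^2.920 = 7.5685

7.568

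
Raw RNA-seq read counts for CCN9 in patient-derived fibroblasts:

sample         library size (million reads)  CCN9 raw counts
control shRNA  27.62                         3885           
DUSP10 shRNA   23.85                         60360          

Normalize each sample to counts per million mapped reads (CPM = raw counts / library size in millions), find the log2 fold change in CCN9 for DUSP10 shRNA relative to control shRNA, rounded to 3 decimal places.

4.169

CPM(control shRNA) = 3885 / 27.62 = 140.6589
CPM(DUSP10 shRNA) = 60360 / 23.85 = 2530.8176
Fold change = 2530.8176 / 140.6589 = 17.99258
log2(17.99258) = 4.1693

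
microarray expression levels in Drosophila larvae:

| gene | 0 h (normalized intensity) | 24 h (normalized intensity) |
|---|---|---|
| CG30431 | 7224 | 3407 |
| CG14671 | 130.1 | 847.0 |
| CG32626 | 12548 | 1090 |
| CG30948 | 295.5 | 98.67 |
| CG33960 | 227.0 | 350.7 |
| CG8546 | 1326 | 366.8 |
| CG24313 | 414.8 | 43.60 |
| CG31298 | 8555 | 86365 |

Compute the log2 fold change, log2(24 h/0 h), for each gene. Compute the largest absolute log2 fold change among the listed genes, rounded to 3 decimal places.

log2(3407/7224) = -1.084  (CG30431)
log2(847.0/130.1) = 2.703  (CG14671)
log2(1090/12548) = -3.525  (CG32626)
log2(98.67/295.5) = -1.582  (CG30948)
log2(350.7/227.0) = 0.628  (CG33960)
log2(366.8/1326) = -1.854  (CG8546)
log2(43.60/414.8) = -3.250  (CG24313)
log2(86365/8555) = 3.336  (CG31298)
The largest magnitude belongs to CG32626.

3.525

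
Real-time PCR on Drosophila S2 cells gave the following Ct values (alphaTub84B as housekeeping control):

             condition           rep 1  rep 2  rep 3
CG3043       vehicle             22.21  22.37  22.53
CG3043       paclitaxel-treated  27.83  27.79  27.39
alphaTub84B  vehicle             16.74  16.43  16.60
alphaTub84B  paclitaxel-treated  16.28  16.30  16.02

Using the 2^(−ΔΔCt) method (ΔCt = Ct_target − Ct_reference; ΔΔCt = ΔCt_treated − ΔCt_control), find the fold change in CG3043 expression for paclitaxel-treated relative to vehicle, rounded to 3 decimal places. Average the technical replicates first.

Mean Ct: CG3043 vehicle 22.370; CG3043 paclitaxel-treated 27.670; alphaTub84B vehicle 16.590; alphaTub84B paclitaxel-treated 16.200
ΔCt(vehicle) = 22.370 − 16.590 = 5.780
ΔCt(paclitaxel-treated) = 27.670 − 16.200 = 11.470
ΔΔCt = 11.470 − 5.780 = 5.690
Fold change = 2^(−5.690) = 0.0194

0.019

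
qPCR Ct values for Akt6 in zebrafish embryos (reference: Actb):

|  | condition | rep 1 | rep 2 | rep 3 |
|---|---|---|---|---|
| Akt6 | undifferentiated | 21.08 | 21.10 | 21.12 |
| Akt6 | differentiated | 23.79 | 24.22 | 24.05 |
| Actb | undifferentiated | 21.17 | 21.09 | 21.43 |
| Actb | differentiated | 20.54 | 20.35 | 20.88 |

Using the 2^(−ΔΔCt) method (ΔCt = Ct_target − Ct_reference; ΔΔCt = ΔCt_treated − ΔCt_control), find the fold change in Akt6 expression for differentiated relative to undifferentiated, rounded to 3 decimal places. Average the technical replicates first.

0.085

Mean Ct: Akt6 undifferentiated 21.100; Akt6 differentiated 24.020; Actb undifferentiated 21.230; Actb differentiated 20.590
ΔCt(undifferentiated) = 21.100 − 21.230 = -0.130
ΔCt(differentiated) = 24.020 − 20.590 = 3.430
ΔΔCt = 3.430 − (-0.130) = 3.560
Fold change = 2^(−3.560) = 0.0848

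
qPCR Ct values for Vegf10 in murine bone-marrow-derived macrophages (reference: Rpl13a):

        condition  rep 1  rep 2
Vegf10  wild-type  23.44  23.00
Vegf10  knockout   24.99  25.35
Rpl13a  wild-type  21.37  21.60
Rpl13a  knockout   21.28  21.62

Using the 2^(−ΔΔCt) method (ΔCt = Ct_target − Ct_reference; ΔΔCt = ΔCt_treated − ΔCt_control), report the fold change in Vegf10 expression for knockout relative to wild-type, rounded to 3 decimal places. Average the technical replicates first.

0.253

Mean Ct: Vegf10 wild-type 23.220; Vegf10 knockout 25.170; Rpl13a wild-type 21.485; Rpl13a knockout 21.450
ΔCt(wild-type) = 23.220 − 21.485 = 1.735
ΔCt(knockout) = 25.170 − 21.450 = 3.720
ΔΔCt = 3.720 − 1.735 = 1.985
Fold change = 2^(−1.985) = 0.2526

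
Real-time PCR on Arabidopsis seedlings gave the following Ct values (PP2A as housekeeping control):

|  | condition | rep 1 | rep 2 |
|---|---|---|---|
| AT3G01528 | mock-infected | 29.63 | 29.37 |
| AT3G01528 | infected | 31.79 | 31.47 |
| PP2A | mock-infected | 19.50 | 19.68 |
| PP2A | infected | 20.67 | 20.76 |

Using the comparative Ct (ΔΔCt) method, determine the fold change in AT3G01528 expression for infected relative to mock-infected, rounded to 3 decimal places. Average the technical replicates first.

Mean Ct: AT3G01528 mock-infected 29.500; AT3G01528 infected 31.630; PP2A mock-infected 19.590; PP2A infected 20.715
ΔCt(mock-infected) = 29.500 − 19.590 = 9.910
ΔCt(infected) = 31.630 − 20.715 = 10.915
ΔΔCt = 10.915 − 9.910 = 1.005
Fold change = 2^(−1.005) = 0.4983

0.498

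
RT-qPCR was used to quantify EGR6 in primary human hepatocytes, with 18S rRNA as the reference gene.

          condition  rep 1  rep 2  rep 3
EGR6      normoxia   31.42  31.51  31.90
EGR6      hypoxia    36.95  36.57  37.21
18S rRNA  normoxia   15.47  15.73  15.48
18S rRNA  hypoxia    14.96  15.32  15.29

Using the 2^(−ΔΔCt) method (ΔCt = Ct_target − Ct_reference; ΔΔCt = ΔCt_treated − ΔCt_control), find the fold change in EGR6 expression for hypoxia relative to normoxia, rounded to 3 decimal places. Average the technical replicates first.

0.020

Mean Ct: EGR6 normoxia 31.610; EGR6 hypoxia 36.910; 18S rRNA normoxia 15.560; 18S rRNA hypoxia 15.190
ΔCt(normoxia) = 31.610 − 15.560 = 16.050
ΔCt(hypoxia) = 36.910 − 15.190 = 21.720
ΔΔCt = 21.720 − 16.050 = 5.670
Fold change = 2^(−5.670) = 0.0196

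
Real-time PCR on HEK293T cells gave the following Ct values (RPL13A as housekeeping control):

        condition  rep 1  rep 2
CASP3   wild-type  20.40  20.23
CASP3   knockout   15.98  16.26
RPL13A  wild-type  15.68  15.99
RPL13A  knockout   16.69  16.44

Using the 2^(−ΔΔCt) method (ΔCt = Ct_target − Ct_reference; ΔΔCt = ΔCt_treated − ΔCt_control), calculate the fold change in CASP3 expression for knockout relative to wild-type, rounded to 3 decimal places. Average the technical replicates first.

30.379

Mean Ct: CASP3 wild-type 20.315; CASP3 knockout 16.120; RPL13A wild-type 15.835; RPL13A knockout 16.565
ΔCt(wild-type) = 20.315 − 15.835 = 4.480
ΔCt(knockout) = 16.120 − 16.565 = -0.445
ΔΔCt = -0.445 − 4.480 = -4.925
Fold change = 2^(−(-4.925)) = 2^4.925 = 30.3789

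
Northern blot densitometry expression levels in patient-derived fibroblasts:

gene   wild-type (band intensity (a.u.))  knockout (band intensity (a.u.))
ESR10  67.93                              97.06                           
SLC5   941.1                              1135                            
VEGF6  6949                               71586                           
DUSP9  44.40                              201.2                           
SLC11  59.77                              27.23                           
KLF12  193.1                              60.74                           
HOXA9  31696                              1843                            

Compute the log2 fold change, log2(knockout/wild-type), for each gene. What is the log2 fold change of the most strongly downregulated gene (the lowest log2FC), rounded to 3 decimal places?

-4.104

log2(97.06/67.93) = 0.515  (ESR10)
log2(1135/941.1) = 0.270  (SLC5)
log2(71586/6949) = 3.365  (VEGF6)
log2(201.2/44.40) = 2.180  (DUSP9)
log2(27.23/59.77) = -1.134  (SLC11)
log2(60.74/193.1) = -1.669  (KLF12)
log2(1843/31696) = -4.104  (HOXA9)
HOXA9 is most strongly downregulated.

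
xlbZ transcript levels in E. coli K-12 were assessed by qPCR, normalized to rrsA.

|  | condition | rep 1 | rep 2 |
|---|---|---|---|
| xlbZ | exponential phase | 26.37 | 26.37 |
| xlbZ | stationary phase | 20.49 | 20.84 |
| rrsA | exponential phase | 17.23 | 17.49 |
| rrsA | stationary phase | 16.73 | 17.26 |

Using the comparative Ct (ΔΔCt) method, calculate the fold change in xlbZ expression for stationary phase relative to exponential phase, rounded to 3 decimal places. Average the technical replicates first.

40.504

Mean Ct: xlbZ exponential phase 26.370; xlbZ stationary phase 20.665; rrsA exponential phase 17.360; rrsA stationary phase 16.995
ΔCt(exponential phase) = 26.370 − 17.360 = 9.010
ΔCt(stationary phase) = 20.665 − 16.995 = 3.670
ΔΔCt = 3.670 − 9.010 = -5.340
Fold change = 2^(−(-5.340)) = 2^5.340 = 40.5042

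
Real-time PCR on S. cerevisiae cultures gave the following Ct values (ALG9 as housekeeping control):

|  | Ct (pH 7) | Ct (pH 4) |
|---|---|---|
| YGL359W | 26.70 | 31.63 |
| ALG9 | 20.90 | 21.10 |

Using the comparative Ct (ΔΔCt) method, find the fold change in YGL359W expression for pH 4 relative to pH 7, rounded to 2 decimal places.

0.04

ΔCt(pH 7) = 26.700 − 20.900 = 5.800
ΔCt(pH 4) = 31.630 − 21.100 = 10.530
ΔΔCt = 10.530 − 5.800 = 4.730
Fold change = 2^(−4.730) = 0.038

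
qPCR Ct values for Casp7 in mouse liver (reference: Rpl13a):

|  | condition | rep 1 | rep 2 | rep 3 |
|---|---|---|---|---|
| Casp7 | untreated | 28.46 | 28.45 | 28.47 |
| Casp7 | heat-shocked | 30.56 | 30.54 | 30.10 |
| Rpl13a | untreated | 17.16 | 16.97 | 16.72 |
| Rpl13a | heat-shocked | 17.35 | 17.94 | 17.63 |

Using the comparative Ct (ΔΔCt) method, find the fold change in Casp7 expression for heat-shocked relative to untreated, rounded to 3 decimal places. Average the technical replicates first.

0.420

Mean Ct: Casp7 untreated 28.460; Casp7 heat-shocked 30.400; Rpl13a untreated 16.950; Rpl13a heat-shocked 17.640
ΔCt(untreated) = 28.460 − 16.950 = 11.510
ΔCt(heat-shocked) = 30.400 − 17.640 = 12.760
ΔΔCt = 12.760 − 11.510 = 1.250
Fold change = 2^(−1.250) = 0.4204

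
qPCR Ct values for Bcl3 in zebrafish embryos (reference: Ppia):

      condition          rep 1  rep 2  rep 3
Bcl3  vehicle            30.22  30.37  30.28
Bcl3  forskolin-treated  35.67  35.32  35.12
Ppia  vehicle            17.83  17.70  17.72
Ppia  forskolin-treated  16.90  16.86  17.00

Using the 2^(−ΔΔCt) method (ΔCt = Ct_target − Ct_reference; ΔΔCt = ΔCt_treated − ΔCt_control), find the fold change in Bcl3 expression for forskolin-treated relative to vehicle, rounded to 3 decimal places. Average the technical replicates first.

Mean Ct: Bcl3 vehicle 30.290; Bcl3 forskolin-treated 35.370; Ppia vehicle 17.750; Ppia forskolin-treated 16.920
ΔCt(vehicle) = 30.290 − 17.750 = 12.540
ΔCt(forskolin-treated) = 35.370 − 16.920 = 18.450
ΔΔCt = 18.450 − 12.540 = 5.910
Fold change = 2^(−5.910) = 0.0166

0.017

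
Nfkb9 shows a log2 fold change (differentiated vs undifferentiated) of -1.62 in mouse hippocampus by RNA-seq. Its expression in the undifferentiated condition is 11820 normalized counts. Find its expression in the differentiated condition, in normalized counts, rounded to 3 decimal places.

Fold change = 2^(-1.62) = 0.3253
differentiated expression = 11820 × 0.3253 = 3845.465

3845.465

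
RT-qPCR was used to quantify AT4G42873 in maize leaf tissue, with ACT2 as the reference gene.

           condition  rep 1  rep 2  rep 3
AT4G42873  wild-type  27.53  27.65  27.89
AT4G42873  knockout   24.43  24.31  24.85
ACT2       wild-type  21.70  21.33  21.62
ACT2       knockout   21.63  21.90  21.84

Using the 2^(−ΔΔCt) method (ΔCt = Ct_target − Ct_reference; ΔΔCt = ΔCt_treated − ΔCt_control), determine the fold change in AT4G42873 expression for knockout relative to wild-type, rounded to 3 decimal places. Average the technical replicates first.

10.556

Mean Ct: AT4G42873 wild-type 27.690; AT4G42873 knockout 24.530; ACT2 wild-type 21.550; ACT2 knockout 21.790
ΔCt(wild-type) = 27.690 − 21.550 = 6.140
ΔCt(knockout) = 24.530 − 21.790 = 2.740
ΔΔCt = 2.740 − 6.140 = -3.400
Fold change = 2^(−(-3.400)) = 2^3.400 = 10.5561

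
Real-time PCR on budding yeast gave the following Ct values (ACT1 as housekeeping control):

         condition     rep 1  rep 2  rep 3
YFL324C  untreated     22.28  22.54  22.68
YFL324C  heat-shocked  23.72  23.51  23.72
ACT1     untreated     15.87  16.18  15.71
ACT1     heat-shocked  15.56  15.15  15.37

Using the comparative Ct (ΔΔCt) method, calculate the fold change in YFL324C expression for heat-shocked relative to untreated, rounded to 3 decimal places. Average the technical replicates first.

0.306

Mean Ct: YFL324C untreated 22.500; YFL324C heat-shocked 23.650; ACT1 untreated 15.920; ACT1 heat-shocked 15.360
ΔCt(untreated) = 22.500 − 15.920 = 6.580
ΔCt(heat-shocked) = 23.650 − 15.360 = 8.290
ΔΔCt = 8.290 − 6.580 = 1.710
Fold change = 2^(−1.710) = 0.3057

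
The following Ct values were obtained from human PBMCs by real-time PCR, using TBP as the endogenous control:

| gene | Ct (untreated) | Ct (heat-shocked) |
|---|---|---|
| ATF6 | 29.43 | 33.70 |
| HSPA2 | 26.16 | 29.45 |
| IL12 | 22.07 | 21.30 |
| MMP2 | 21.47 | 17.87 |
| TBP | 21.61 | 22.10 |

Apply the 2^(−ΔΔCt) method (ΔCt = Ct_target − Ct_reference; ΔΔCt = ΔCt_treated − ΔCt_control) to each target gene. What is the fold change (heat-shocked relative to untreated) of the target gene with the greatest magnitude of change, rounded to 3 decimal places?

17.030

ATF6: ΔΔCt = (33.70−22.10) − (29.43−21.61) = 11.60 − 7.82 = 3.78; fold change = 2^-3.78 = 0.073
HSPA2: ΔΔCt = (29.45−22.10) − (26.16−21.61) = 7.35 − 4.55 = 2.80; fold change = 2^-2.80 = 0.144
IL12: ΔΔCt = (21.30−22.10) − (22.07−21.61) = -0.80 − 0.46 = -1.26; fold change = 2^1.26 = 2.395
MMP2: ΔΔCt = (17.87−22.10) − (21.47−21.61) = -4.23 − (-0.14) = -4.09; fold change = 2^4.09 = 17.030
MMP2 has the largest |ΔΔCt| = 4.09.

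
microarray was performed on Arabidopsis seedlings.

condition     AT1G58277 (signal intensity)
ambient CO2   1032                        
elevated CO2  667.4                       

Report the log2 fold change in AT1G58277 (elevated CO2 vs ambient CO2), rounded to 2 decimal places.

-0.63

Fold change = 667.4 / 1032 = 0.6467
log2(0.6467) = -0.629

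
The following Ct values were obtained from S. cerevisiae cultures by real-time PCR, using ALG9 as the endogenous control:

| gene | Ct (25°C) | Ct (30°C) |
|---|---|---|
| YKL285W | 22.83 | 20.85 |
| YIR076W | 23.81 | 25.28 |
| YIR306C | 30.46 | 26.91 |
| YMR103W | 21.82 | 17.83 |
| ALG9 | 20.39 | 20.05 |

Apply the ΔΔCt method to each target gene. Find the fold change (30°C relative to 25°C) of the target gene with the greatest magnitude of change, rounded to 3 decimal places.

YKL285W: ΔΔCt = (20.85−20.05) − (22.83−20.39) = 0.80 − 2.44 = -1.64; fold change = 2^1.64 = 3.117
YIR076W: ΔΔCt = (25.28−20.05) − (23.81−20.39) = 5.23 − 3.42 = 1.81; fold change = 2^-1.81 = 0.285
YIR306C: ΔΔCt = (26.91−20.05) − (30.46−20.39) = 6.86 − 10.07 = -3.21; fold change = 2^3.21 = 9.254
YMR103W: ΔΔCt = (17.83−20.05) − (21.82−20.39) = -2.22 − 1.43 = -3.65; fold change = 2^3.65 = 12.553
YMR103W has the largest |ΔΔCt| = 3.65.

12.553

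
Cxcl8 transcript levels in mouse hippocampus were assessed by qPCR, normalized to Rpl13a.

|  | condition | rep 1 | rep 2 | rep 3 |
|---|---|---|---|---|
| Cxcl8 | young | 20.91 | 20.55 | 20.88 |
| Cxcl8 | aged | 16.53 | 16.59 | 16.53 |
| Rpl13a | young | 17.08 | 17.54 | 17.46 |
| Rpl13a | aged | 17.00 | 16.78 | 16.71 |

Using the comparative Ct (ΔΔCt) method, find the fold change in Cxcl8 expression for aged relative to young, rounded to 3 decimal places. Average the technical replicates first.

12.996

Mean Ct: Cxcl8 young 20.780; Cxcl8 aged 16.550; Rpl13a young 17.360; Rpl13a aged 16.830
ΔCt(young) = 20.780 − 17.360 = 3.420
ΔCt(aged) = 16.550 − 16.830 = -0.280
ΔΔCt = -0.280 − 3.420 = -3.700
Fold change = 2^(−(-3.700)) = 2^3.700 = 12.9960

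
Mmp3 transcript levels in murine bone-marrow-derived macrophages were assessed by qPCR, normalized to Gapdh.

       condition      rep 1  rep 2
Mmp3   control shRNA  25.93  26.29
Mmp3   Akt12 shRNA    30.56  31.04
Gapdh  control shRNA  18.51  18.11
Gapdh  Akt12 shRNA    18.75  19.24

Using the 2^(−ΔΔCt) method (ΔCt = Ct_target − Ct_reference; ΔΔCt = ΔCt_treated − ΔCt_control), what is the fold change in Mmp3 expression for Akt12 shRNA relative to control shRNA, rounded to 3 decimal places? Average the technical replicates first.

0.062

Mean Ct: Mmp3 control shRNA 26.110; Mmp3 Akt12 shRNA 30.800; Gapdh control shRNA 18.310; Gapdh Akt12 shRNA 18.995
ΔCt(control shRNA) = 26.110 − 18.310 = 7.800
ΔCt(Akt12 shRNA) = 30.800 − 18.995 = 11.805
ΔΔCt = 11.805 − 7.800 = 4.005
Fold change = 2^(−4.005) = 0.0623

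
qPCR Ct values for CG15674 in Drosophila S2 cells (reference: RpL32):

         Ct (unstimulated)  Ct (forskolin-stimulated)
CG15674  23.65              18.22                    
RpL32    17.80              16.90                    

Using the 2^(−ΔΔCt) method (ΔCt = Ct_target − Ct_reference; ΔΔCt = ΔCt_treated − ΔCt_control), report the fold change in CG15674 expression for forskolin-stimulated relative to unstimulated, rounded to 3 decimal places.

ΔCt(unstimulated) = 23.650 − 17.800 = 5.850
ΔCt(forskolin-stimulated) = 18.220 − 16.900 = 1.320
ΔΔCt = 1.320 − 5.850 = -4.530
Fold change = 2^(−(-4.530)) = 2^4.530 = 23.1029

23.103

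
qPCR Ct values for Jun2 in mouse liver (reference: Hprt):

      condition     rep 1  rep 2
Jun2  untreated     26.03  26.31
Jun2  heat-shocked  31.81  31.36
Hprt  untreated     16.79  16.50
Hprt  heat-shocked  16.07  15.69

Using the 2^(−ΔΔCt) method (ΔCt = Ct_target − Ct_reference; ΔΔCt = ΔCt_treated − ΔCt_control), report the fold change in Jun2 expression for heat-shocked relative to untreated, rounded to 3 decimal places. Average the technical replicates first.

Mean Ct: Jun2 untreated 26.170; Jun2 heat-shocked 31.585; Hprt untreated 16.645; Hprt heat-shocked 15.880
ΔCt(untreated) = 26.170 − 16.645 = 9.525
ΔCt(heat-shocked) = 31.585 − 15.880 = 15.705
ΔΔCt = 15.705 − 9.525 = 6.180
Fold change = 2^(−6.180) = 0.0138

0.014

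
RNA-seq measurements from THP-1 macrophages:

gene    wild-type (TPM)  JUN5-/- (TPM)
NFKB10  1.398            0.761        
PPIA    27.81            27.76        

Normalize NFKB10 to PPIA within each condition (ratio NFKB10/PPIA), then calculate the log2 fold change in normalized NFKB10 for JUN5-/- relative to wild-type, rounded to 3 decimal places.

-0.875

NFKB10/PPIA (wild-type) = 1.398 / 27.81 = 0.05027
NFKB10/PPIA (JUN5-/-) = 0.761 / 27.76 = 0.027414
Fold change = 0.027414 / 0.05027 = 0.5453
log2(0.5453) = -0.8748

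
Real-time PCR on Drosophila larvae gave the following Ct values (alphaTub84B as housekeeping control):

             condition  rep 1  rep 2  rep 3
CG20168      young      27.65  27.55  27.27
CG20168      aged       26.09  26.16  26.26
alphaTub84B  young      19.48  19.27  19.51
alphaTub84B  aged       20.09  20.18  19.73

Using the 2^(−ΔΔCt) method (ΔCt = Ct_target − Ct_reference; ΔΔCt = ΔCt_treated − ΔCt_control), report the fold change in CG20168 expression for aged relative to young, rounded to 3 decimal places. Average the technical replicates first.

3.732

Mean Ct: CG20168 young 27.490; CG20168 aged 26.170; alphaTub84B young 19.420; alphaTub84B aged 20.000
ΔCt(young) = 27.490 − 19.420 = 8.070
ΔCt(aged) = 26.170 − 20.000 = 6.170
ΔΔCt = 6.170 − 8.070 = -1.900
Fold change = 2^(−(-1.900)) = 2^1.900 = 3.7321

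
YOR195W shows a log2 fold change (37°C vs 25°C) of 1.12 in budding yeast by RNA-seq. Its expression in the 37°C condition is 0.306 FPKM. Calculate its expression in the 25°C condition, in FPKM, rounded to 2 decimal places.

0.14

Fold change = 2^(1.12) = 2.1735
25°C expression = 0.306 / 2.1735 = 0.14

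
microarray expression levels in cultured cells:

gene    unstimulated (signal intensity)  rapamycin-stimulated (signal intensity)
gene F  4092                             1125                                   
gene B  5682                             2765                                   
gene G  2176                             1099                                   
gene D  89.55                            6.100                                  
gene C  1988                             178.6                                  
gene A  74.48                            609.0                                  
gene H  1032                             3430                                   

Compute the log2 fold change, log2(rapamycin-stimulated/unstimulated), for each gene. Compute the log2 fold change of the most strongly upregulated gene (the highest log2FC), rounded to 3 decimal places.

3.032

log2(1125/4092) = -1.863  (gene F)
log2(2765/5682) = -1.039  (gene B)
log2(1099/2176) = -0.985  (gene G)
log2(6.100/89.55) = -3.876  (gene D)
log2(178.6/1988) = -3.477  (gene C)
log2(609.0/74.48) = 3.032  (gene A)
log2(3430/1032) = 1.733  (gene H)
gene A is most strongly upregulated.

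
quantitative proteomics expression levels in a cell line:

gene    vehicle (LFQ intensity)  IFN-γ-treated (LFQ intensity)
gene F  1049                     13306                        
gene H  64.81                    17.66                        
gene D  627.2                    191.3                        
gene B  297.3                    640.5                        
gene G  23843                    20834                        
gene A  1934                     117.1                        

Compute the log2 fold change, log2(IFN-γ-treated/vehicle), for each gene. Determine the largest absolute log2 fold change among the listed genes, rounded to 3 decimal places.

4.046

log2(13306/1049) = 3.665  (gene F)
log2(17.66/64.81) = -1.876  (gene H)
log2(191.3/627.2) = -1.713  (gene D)
log2(640.5/297.3) = 1.107  (gene B)
log2(20834/23843) = -0.195  (gene G)
log2(117.1/1934) = -4.046  (gene A)
The largest magnitude belongs to gene A.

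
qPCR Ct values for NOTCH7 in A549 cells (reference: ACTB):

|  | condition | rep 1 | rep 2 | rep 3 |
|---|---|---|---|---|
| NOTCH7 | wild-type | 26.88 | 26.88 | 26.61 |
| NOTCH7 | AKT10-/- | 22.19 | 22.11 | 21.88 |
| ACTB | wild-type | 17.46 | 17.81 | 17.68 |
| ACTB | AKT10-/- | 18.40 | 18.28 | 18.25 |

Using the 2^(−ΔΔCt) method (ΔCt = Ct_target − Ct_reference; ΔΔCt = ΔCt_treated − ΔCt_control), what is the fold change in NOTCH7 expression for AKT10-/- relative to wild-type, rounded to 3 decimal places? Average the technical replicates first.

Mean Ct: NOTCH7 wild-type 26.790; NOTCH7 AKT10-/- 22.060; ACTB wild-type 17.650; ACTB AKT10-/- 18.310
ΔCt(wild-type) = 26.790 − 17.650 = 9.140
ΔCt(AKT10-/-) = 22.060 − 18.310 = 3.750
ΔΔCt = 3.750 − 9.140 = -5.390
Fold change = 2^(−(-5.390)) = 2^5.390 = 41.9326

41.933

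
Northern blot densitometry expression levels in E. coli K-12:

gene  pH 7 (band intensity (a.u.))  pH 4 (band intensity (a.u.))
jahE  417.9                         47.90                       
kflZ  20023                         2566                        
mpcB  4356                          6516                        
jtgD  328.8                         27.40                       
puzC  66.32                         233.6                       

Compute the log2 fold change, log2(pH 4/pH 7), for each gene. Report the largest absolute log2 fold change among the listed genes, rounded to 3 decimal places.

log2(47.90/417.9) = -3.125  (jahE)
log2(2566/20023) = -2.964  (kflZ)
log2(6516/4356) = 0.581  (mpcB)
log2(27.40/328.8) = -3.585  (jtgD)
log2(233.6/66.32) = 1.817  (puzC)
The largest magnitude belongs to jtgD.

3.585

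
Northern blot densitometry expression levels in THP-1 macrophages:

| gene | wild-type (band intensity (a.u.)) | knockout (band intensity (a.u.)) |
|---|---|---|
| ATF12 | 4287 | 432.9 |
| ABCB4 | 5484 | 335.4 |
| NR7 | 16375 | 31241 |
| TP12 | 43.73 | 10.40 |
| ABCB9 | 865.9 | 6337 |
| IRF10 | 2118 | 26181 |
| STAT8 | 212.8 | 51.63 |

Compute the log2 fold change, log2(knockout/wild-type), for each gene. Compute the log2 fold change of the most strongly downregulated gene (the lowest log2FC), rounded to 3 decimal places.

-4.031

log2(432.9/4287) = -3.308  (ATF12)
log2(335.4/5484) = -4.031  (ABCB4)
log2(31241/16375) = 0.932  (NR7)
log2(10.40/43.73) = -2.072  (TP12)
log2(6337/865.9) = 2.872  (ABCB9)
log2(26181/2118) = 3.628  (IRF10)
log2(51.63/212.8) = -2.043  (STAT8)
ABCB4 is most strongly downregulated.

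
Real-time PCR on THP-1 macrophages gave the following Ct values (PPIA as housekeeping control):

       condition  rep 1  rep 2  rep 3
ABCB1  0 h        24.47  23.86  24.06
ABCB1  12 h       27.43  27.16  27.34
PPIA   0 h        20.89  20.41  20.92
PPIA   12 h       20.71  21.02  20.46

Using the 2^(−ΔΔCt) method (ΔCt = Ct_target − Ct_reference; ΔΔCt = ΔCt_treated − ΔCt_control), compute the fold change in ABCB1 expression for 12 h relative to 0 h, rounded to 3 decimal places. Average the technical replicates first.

0.110

Mean Ct: ABCB1 0 h 24.130; ABCB1 12 h 27.310; PPIA 0 h 20.740; PPIA 12 h 20.730
ΔCt(0 h) = 24.130 − 20.740 = 3.390
ΔCt(12 h) = 27.310 − 20.730 = 6.580
ΔΔCt = 6.580 − 3.390 = 3.190
Fold change = 2^(−3.190) = 0.1096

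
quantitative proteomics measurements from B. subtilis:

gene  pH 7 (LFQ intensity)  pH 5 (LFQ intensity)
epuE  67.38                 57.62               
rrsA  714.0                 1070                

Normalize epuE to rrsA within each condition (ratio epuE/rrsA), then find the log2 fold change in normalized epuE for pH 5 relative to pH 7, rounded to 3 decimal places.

-0.809

epuE/rrsA (pH 7) = 67.38 / 714.0 = 0.09437
epuE/rrsA (pH 5) = 57.62 / 1070 = 0.05385
Fold change = 0.05385 / 0.09437 = 0.5706
log2(0.5706) = -0.8094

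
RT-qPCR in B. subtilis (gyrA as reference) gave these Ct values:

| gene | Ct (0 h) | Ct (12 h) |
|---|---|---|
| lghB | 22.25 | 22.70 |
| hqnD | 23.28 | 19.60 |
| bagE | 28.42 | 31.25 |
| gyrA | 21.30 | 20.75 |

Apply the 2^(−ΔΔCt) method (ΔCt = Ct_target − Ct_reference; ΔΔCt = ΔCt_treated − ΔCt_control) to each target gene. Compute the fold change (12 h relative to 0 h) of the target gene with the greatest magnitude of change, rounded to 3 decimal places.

0.096

lghB: ΔΔCt = (22.70−20.75) − (22.25−21.30) = 1.95 − 0.95 = 1.00; fold change = 2^-1.00 = 0.500
hqnD: ΔΔCt = (19.60−20.75) − (23.28−21.30) = -1.15 − 1.98 = -3.13; fold change = 2^3.13 = 8.754
bagE: ΔΔCt = (31.25−20.75) − (28.42−21.30) = 10.50 − 7.12 = 3.38; fold change = 2^-3.38 = 0.096
bagE has the largest |ΔΔCt| = 3.38.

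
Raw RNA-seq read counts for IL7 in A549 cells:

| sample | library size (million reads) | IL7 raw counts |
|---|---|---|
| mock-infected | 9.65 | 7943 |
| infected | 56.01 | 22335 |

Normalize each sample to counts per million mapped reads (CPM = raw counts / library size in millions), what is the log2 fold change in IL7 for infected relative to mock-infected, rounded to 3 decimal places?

-1.046

CPM(mock-infected) = 7943 / 9.65 = 823.1088
CPM(infected) = 22335 / 56.01 = 398.7681
Fold change = 398.7681 / 823.1088 = 0.48447
log2(0.48447) = -1.0455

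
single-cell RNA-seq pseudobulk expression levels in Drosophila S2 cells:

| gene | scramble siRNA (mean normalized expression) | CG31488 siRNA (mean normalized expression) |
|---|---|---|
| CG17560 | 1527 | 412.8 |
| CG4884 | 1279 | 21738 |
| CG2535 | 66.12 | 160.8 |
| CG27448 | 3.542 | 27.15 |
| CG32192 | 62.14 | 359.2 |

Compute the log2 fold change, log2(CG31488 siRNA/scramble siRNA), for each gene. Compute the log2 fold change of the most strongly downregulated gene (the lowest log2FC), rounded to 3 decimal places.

-1.887

log2(412.8/1527) = -1.887  (CG17560)
log2(21738/1279) = 4.087  (CG4884)
log2(160.8/66.12) = 1.282  (CG2535)
log2(27.15/3.542) = 2.938  (CG27448)
log2(359.2/62.14) = 2.531  (CG32192)
CG17560 is most strongly downregulated.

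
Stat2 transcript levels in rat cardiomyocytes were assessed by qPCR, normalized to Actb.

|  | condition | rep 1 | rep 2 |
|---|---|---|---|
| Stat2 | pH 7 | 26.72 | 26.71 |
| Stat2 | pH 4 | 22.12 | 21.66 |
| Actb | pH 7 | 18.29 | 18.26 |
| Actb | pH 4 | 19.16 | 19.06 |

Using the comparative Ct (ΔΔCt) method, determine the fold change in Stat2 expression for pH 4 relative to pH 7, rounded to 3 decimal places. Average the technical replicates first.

50.563

Mean Ct: Stat2 pH 7 26.715; Stat2 pH 4 21.890; Actb pH 7 18.275; Actb pH 4 19.110
ΔCt(pH 7) = 26.715 − 18.275 = 8.440
ΔCt(pH 4) = 21.890 − 19.110 = 2.780
ΔΔCt = 2.780 − 8.440 = -5.660
Fold change = 2^(−(-5.660)) = 2^5.660 = 50.5626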